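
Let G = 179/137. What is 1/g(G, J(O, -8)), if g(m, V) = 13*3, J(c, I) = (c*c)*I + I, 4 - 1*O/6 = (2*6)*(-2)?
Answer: 1/39 ≈ 0.025641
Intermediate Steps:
O = 168 (O = 24 - 6*2*6*(-2) = 24 - 72*(-2) = 24 - 6*(-24) = 24 + 144 = 168)
G = 179/137 (G = 179*(1/137) = 179/137 ≈ 1.3066)
J(c, I) = I + I*c² (J(c, I) = c²*I + I = I*c² + I = I + I*c²)
g(m, V) = 39
1/g(G, J(O, -8)) = 1/39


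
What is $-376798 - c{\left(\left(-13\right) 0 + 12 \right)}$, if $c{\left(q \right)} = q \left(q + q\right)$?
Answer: $-377086$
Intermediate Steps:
$c{\left(q \right)} = 2 q^{2}$ ($c{\left(q \right)} = q 2 q = 2 q^{2}$)
$-376798 - c{\left(\left(-13\right) 0 + 12 \right)} = -376798 - 2 \left(\left(-13\right) 0 + 12\right)^{2} = -376798 - 2 \left(0 + 12\right)^{2} = -376798 - 2 \cdot 12^{2} = -376798 - 2 \cdot 144 = -376798 - 288 = -377086$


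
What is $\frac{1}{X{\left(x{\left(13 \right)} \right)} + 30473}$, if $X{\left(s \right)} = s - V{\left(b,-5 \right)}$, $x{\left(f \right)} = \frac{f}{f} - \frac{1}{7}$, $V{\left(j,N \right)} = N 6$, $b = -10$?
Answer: $\frac{7}{213527} \approx 3.2783 \cdot 10^{-5}$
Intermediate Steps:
$V{\left(j,N \right)} = 6 N$
$x{\left(f \right)} = \frac{6}{7}$ ($x{\left(f \right)} = 1 - \frac{1}{7} = \frac{6}{7}$)
$X{\left(s \right)} = 30 + s$ ($X{\left(s \right)} = s - 6 \left(-5\right) = s - -30 = s + 30 = 30 + s$)
$\frac{1}{X{\left(x{\left(13 \right)} \right)} + 30473} = \frac{1}{\left(30 + \frac{6}{7}\right) + 30473} = \frac{1}{\frac{216}{7} + 30473} = \frac{1}{\frac{213527}{7}} = \frac{7}{213527}$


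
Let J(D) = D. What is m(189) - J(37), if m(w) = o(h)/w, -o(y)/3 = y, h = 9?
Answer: -260/7 ≈ -37.143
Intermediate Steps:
o(y) = -3*y
m(w) = -27/w (m(w) = (-3*9)/w = -27/w)
m(189) - J(37) = -27/189 - 1*37 = -27*1/189 - 37 = -⅐ - 37 = -260/7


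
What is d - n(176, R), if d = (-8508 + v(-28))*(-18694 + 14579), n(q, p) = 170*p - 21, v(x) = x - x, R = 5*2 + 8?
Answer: 35007381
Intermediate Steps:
R = 18 (R = 10 + 8 = 18)
v(x) = 0
n(q, p) = -21 + 170*p
d = 35010420 (d = (-8508 + 0)*(-18694 + 14579) = -8508*(-4115) = 35010420)
d - n(176, R) = 35010420 - (-21 + 170*18) = 35010420 - (-21 + 3060) = 35010420 - 1*3039 = 35010420 - 3039 = 35007381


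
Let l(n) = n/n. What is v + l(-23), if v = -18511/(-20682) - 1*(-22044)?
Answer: 455953201/20682 ≈ 22046.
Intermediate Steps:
l(n) = 1
v = 455932519/20682 (v = -18511*(-1/20682) + 22044 = 18511/20682 + 22044 = 455932519/20682 ≈ 22045.)
v + l(-23) = 455932519/20682 + 1 = 455953201/20682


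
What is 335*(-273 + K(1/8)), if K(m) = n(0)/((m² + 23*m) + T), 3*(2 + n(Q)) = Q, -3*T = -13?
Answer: -126976725/1387 ≈ -91548.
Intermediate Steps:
T = 13/3 (T = -⅓*(-13) = 13/3 ≈ 4.3333)
n(Q) = -2 + Q/3
K(m) = -2/(13/3 + m² + 23*m) (K(m) = (-2 + (⅓)*0)/((m² + 23*m) + 13/3) = (-2 + 0)/(13/3 + m² + 23*m) = -2/(13/3 + m² + 23*m))
335*(-273 + K(1/8)) = 335*(-273 - 6/(13 + 3*(1/8)² + 69/8)) = 335*(-273 - 6/(13 + 3*(⅛)² + 69*(⅛))) = 335*(-273 - 6/(13 + 3*(1/64) + 69/8)) = 335*(-273 - 6/(13 + 3/64 + 69/8)) = 335*(-273 - 6/1387/64) = 335*(-273 - 6*64/1387) = 335*(-273 - 384/1387) = 335*(-379035/1387) = -126976725/1387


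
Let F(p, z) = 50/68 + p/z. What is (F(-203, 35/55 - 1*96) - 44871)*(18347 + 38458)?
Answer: -90903163469895/35666 ≈ -2.5487e+9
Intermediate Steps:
F(p, z) = 25/34 + p/z (F(p, z) = 50*(1/68) + p/z = 25/34 + p/z)
(F(-203, 35/55 - 1*96) - 44871)*(18347 + 38458) = ((25/34 - 203/(35/55 - 1*96)) - 44871)*(18347 + 38458) = ((25/34 - 203/(35*(1/55) - 96)) - 44871)*56805 = ((25/34 - 203/(7/11 - 96)) - 44871)*56805 = ((25/34 - 203/(-1049/11)) - 44871)*56805 = ((25/34 - 203*(-11/1049)) - 44871)*56805 = ((25/34 + 2233/1049) - 44871)*56805 = (102147/35666 - 44871)*56805 = -1600266939/35666*56805 = -90903163469895/35666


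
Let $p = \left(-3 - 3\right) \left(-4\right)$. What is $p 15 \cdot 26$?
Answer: $9360$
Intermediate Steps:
$p = 24$ ($p = \left(-6\right) \left(-4\right) = 24$)
$p 15 \cdot 26 = 24 \cdot 15 \cdot 26 = 360 \cdot 26 = 9360$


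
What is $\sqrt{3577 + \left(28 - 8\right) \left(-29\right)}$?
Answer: $9 \sqrt{37} \approx 54.745$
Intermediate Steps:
$\sqrt{3577 + \left(28 - 8\right) \left(-29\right)} = \sqrt{3577 + 20 \left(-29\right)} = \sqrt{3577 - 580} = \sqrt{2997} = 9 \sqrt{37}$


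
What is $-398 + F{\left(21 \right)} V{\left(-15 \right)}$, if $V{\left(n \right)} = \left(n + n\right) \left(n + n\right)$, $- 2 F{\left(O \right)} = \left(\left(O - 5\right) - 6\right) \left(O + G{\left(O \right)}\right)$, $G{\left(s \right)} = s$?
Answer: $-189398$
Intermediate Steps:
$F{\left(O \right)} = - O \left(-11 + O\right)$ ($F{\left(O \right)} = - \frac{\left(\left(O - 5\right) - 6\right) \left(O + O\right)}{2} = - \frac{\left(\left(O - 5\right) - 6\right) 2 O}{2} = - \frac{\left(\left(-5 + O\right) - 6\right) 2 O}{2} = - \frac{\left(-11 + O\right) 2 O}{2} = - \frac{2 O \left(-11 + O\right)}{2} = - O \left(-11 + O\right)$)
$V{\left(n \right)} = 4 n^{2}$ ($V{\left(n \right)} = 2 n 2 n = 4 n^{2}$)
$-398 + F{\left(21 \right)} V{\left(-15 \right)} = -398 + 21 \left(11 - 21\right) 4 \left(-15\right)^{2} = -398 + 21 \left(11 - 21\right) 4 \cdot 225 = -398 + 21 \left(-10\right) 900 = -398 - 189000 = -189398$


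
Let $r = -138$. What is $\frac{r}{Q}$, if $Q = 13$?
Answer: $- \frac{138}{13} \approx -10.615$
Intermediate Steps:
$\frac{r}{Q} = - \frac{138}{13}$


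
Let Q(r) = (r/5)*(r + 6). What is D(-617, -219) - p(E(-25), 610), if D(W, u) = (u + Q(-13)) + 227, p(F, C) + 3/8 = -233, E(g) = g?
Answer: 10383/40 ≈ 259.58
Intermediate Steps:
p(F, C) = -1867/8 (p(F, C) = -3/8 - 233 = -1867/8)
Q(r) = r*(6 + r)/5 (Q(r) = (r*(⅕))*(6 + r) = (r/5)*(6 + r) = r*(6 + r)/5)
D(W, u) = 1226/5 + u (D(W, u) = (u + (⅕)*(-13)*(6 - 13)) + 227 = (u + (⅕)*(-13)*(-7)) + 227 = (u + 91/5) + 227 = (91/5 + u) + 227 = 1226/5 + u)
D(-617, -219) - p(E(-25), 610) = (1226/5 - 219) - 1*(-1867/8) = 131/5 + 1867/8 = 10383/40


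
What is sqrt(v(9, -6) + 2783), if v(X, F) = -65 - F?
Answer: 2*sqrt(681) ≈ 52.192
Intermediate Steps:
sqrt(v(9, -6) + 2783) = sqrt((-65 - 1*(-6)) + 2783) = sqrt((-65 + 6) + 2783) = sqrt(-59 + 2783) = sqrt(2724) = 2*sqrt(681)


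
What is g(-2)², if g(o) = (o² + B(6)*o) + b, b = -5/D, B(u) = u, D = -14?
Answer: 11449/196 ≈ 58.413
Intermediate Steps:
b = 5/14 (b = -5/(-14) = -5*(-1/14) = 5/14 ≈ 0.35714)
g(o) = 5/14 + o² + 6*o (g(o) = (o² + 6*o) + 5/14 = 5/14 + o² + 6*o)
g(-2)² = (5/14 + (-2)² + 6*(-2))² = (5/14 + 4 - 12)² = (-107/14)² = 11449/196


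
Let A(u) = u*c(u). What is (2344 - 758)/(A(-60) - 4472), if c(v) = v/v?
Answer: -793/2266 ≈ -0.34996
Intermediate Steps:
c(v) = 1
A(u) = u (A(u) = u*1 = u)
(2344 - 758)/(A(-60) - 4472) = (2344 - 758)/(-60 - 4472) = 1586/(-4532) = 1586*(-1/4532) = -793/2266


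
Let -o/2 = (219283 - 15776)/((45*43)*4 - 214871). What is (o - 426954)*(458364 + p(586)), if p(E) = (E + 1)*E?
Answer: -70955470082598160/207131 ≈ -3.4256e+11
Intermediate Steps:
p(E) = E*(1 + E) (p(E) = (1 + E)*E = E*(1 + E))
o = 407014/207131 (o = -2*(219283 - 15776)/((45*43)*4 - 214871) = -407014/(1935*4 - 214871) = -407014/(7740 - 214871) = -407014/(-207131) = -407014*(-1)/207131 = -2*(-203507/207131) = 407014/207131 ≈ 1.9650)
(o - 426954)*(458364 + p(586)) = (407014/207131 - 426954)*(458364 + 586*(1 + 586)) = -88435001960*(458364 + 586*587)/207131 = -88435001960*(458364 + 343982)/207131 = -88435001960/207131*802346 = -70955470082598160/207131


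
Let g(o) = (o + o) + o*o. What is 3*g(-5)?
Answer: 45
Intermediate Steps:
g(o) = o**2 + 2*o (g(o) = 2*o + o**2 = o**2 + 2*o)
3*g(-5) = 3*(-5*(2 - 5)) = 3*(-5*(-3)) = 3*15 = 45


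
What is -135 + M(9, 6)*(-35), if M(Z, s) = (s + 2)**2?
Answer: -2375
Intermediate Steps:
M(Z, s) = (2 + s)**2
-135 + M(9, 6)*(-35) = -135 + (2 + 6)**2*(-35) = -135 + 8**2*(-35) = -135 + 64*(-35) = -135 - 2240 = -2375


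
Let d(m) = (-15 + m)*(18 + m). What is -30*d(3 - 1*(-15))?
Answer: -3240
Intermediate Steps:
-30*d(3 - 1*(-15)) = -30*(-270 + (3 - 1*(-15))² + 3*(3 - 1*(-15))) = -30*(-270 + (3 + 15)² + 3*(3 + 15)) = -30*(-270 + 18² + 3*18) = -30*(-270 + 324 + 54) = -30*108 = -3240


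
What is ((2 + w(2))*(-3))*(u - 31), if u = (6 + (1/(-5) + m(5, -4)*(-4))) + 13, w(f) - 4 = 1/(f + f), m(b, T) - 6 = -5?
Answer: 1215/4 ≈ 303.75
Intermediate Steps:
m(b, T) = 1 (m(b, T) = 6 - 5 = 1)
w(f) = 4 + 1/(2*f) (w(f) = 4 + 1/(f + f) = 4 + 1/(2*f))
u = 74/5 (u = (6 + (1/(-5) + 1*(-4))) + 13 = (6 + (-1/5 - 4)) + 13 = (6 - 21/5) + 13 = 9/5 + 13 = 74/5 ≈ 14.800)
((2 + w(2))*(-3))*(u - 31) = ((2 + (4 + (1/2)/2))*(-3))*(74/5 - 31) = ((2 + (4 + (1/2)*(1/2)))*(-3))*(-81/5) = ((2 + (4 + 1/4))*(-3))*(-81/5) = ((2 + 17/4)*(-3))*(-81/5) = ((25/4)*(-3))*(-81/5) = -75/4*(-81/5) = 1215/4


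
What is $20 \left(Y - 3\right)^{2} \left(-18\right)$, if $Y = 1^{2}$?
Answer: $-1440$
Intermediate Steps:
$Y = 1$
$20 \left(Y - 3\right)^{2} \left(-18\right) = 20 \left(1 - 3\right)^{2} \left(-18\right) = 20 \left(-2\right)^{2} \left(-18\right) = 20 \cdot 4 \left(-18\right) = 80 \left(-18\right) = -1440$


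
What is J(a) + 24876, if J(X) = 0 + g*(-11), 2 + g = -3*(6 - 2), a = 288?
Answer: 25030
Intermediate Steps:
g = -14 (g = -2 - 3*(6 - 2) = -2 - 3*4 = -2 - 12 = -14)
J(X) = 154 (J(X) = 0 - 14*(-11) = 0 + 154 = 154)
J(a) + 24876 = 154 + 24876 = 25030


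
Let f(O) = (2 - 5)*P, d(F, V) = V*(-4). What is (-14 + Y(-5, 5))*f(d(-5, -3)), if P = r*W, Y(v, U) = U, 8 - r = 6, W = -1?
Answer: -54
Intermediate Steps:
r = 2 (r = 8 - 1*6 = 8 - 6 = 2)
P = -2 (P = 2*(-1) = -2)
d(F, V) = -4*V
f(O) = 6 (f(O) = (2 - 5)*(-2) = -3*(-2) = 6)
(-14 + Y(-5, 5))*f(d(-5, -3)) = (-14 + 5)*6 = -9*6 = -54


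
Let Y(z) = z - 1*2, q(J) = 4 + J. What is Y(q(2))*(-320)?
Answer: -1280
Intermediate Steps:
Y(z) = -2 + z (Y(z) = z - 2 = -2 + z)
Y(q(2))*(-320) = (-2 + (4 + 2))*(-320) = (-2 + 6)*(-320) = 4*(-320) = -1280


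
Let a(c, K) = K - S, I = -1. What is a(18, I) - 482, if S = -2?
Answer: -481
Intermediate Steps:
a(c, K) = 2 + K (a(c, K) = K - 1*(-2) = K + 2 = 2 + K)
a(18, I) - 482 = (2 - 1) - 482 = 1 - 482 = -481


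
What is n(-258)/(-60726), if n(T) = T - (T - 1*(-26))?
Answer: 13/30363 ≈ 0.00042815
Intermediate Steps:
n(T) = -26 (n(T) = T - (T + 26) = T - (26 + T) = T + (-26 - T) = -26)
n(-258)/(-60726) = -26/(-60726) = -26*(-1/60726) = 13/30363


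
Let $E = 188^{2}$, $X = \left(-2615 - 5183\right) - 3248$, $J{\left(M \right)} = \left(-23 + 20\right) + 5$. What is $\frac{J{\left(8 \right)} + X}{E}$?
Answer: $- \frac{2761}{8836} \approx -0.31247$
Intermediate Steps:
$J{\left(M \right)} = 2$ ($J{\left(M \right)} = -3 + 5 = 2$)
$X = -11046$ ($X = -7798 - 3248 = -11046$)
$E = 35344$
$\frac{J{\left(8 \right)} + X}{E} = \frac{2 - 11046}{35344} = \left(-11044\right) \frac{1}{35344} = - \frac{2761}{8836}$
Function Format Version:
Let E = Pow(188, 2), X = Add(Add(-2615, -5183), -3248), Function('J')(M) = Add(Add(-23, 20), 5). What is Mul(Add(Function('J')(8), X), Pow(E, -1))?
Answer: Rational(-2761, 8836) ≈ -0.31247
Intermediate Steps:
Function('J')(M) = 2 (Function('J')(M) = Add(-3, 5) = 2)
X = -11046 (X = Add(-7798, -3248) = -11046)
E = 35344
Mul(Add(Function('J')(8), X), Pow(E, -1)) = Mul(Add(2, -11046), Pow(35344, -1)) = Mul(-11044, Rational(1, 35344)) = Rational(-2761, 8836)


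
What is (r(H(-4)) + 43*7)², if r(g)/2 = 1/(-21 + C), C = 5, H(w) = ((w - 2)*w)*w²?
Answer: 5793649/64 ≈ 90526.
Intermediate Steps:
H(w) = w³*(-2 + w) (H(w) = ((-2 + w)*w)*w² = (w*(-2 + w))*w² = w³*(-2 + w))
r(g) = -⅛ (r(g) = 2/(-21 + 5) = 2/(-16) = 2*(-1/16) = -⅛)
(r(H(-4)) + 43*7)² = (-⅛ + 43*7)² = (-⅛ + 301)² = (2407/8)² = 5793649/64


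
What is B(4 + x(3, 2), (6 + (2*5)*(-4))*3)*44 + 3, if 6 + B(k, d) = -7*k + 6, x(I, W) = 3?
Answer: -2153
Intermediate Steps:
B(k, d) = -7*k (B(k, d) = -6 + (-7*k + 6) = -6 + (6 - 7*k) = -7*k)
B(4 + x(3, 2), (6 + (2*5)*(-4))*3)*44 + 3 = -7*(4 + 3)*44 + 3 = -7*7*44 + 3 = -49*44 + 3 = -2156 + 3 = -2153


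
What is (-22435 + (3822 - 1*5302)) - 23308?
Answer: -47223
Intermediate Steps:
(-22435 + (3822 - 1*5302)) - 23308 = (-22435 + (3822 - 5302)) - 23308 = (-22435 - 1480) - 23308 = -23915 - 23308 = -47223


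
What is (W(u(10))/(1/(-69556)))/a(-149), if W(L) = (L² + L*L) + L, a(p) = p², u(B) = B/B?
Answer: -208668/22201 ≈ -9.3990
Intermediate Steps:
u(B) = 1
W(L) = L + 2*L² (W(L) = (L² + L²) + L = 2*L² + L = L + 2*L²)
(W(u(10))/(1/(-69556)))/a(-149) = ((1*(1 + 2*1))/(1/(-69556)))/((-149)²) = ((1*(1 + 2))/(-1/69556))/22201 = ((1*3)*(-69556))*(1/22201) = (3*(-69556))*(1/22201) = -208668*1/22201 = -208668/22201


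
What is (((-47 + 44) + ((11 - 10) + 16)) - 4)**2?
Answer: 100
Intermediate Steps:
(((-47 + 44) + ((11 - 10) + 16)) - 4)**2 = ((-3 + (1 + 16)) - 4)**2 = ((-3 + 17) - 4)**2 = (14 - 4)**2 = 10**2 = 100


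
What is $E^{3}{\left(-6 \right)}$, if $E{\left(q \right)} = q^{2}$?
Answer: $46656$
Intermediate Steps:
$E^{3}{\left(-6 \right)} = \left(\left(-6\right)^{2}\right)^{3} = 36^{3} = 46656$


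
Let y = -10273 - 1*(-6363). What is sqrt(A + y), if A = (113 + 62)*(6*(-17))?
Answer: 16*I*sqrt(85) ≈ 147.51*I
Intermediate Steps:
y = -3910 (y = -10273 + 6363 = -3910)
A = -17850 (A = 175*(-102) = -17850)
sqrt(A + y) = sqrt(-17850 - 3910) = sqrt(-21760) = 16*I*sqrt(85)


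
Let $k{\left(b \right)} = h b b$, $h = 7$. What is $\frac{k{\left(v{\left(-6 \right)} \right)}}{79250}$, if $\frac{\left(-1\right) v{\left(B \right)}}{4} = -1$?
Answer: $\frac{56}{39625} \approx 0.0014132$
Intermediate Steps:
$v{\left(B \right)} = 4$ ($v{\left(B \right)} = \left(-4\right) \left(-1\right) = 4$)
$k{\left(b \right)} = 7 b^{2}$ ($k{\left(b \right)} = 7 b b = 7 b^{2}$)
$\frac{k{\left(v{\left(-6 \right)} \right)}}{79250} = \frac{7 \cdot 4^{2}}{79250} = 7 \cdot 16 \cdot \frac{1}{79250} = 112 \cdot \frac{1}{79250} = \frac{56}{39625}$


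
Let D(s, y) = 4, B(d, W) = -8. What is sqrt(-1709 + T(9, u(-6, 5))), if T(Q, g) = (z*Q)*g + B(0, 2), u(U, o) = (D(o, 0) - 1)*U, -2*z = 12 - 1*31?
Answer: 2*I*sqrt(814) ≈ 57.061*I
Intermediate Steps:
z = 19/2 (z = -(12 - 1*31)/2 = -(12 - 31)/2 = -1/2*(-19) = 19/2 ≈ 9.5000)
u(U, o) = 3*U (u(U, o) = (4 - 1)*U = 3*U)
T(Q, g) = -8 + 19*Q*g/2 (T(Q, g) = (19*Q/2)*g - 8 = 19*Q*g/2 - 8 = -8 + 19*Q*g/2)
sqrt(-1709 + T(9, u(-6, 5))) = sqrt(-1709 + (-8 + (19/2)*9*(3*(-6)))) = sqrt(-1709 + (-8 + (19/2)*9*(-18))) = sqrt(-1709 + (-8 - 1539)) = sqrt(-1709 - 1547) = sqrt(-3256) = 2*I*sqrt(814)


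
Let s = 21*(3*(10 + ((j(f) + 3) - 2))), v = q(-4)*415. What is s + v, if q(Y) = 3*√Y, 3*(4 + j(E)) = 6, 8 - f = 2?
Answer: 567 + 2490*I ≈ 567.0 + 2490.0*I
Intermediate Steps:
f = 6 (f = 8 - 1*2 = 8 - 2 = 6)
j(E) = -2 (j(E) = -4 + (⅓)*6 = -4 + 2 = -2)
v = 2490*I (v = (3*√(-4))*415 = (3*(2*I))*415 = (6*I)*415 = 2490*I ≈ 2490.0*I)
s = 567 (s = 21*(3*(10 + ((-2 + 3) - 2))) = 21*(3*(10 + (1 - 2))) = 21*(3*(10 - 1)) = 21*(3*9) = 21*27 = 567)
s + v = 567 + 2490*I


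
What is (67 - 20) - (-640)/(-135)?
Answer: 1141/27 ≈ 42.259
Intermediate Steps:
(67 - 20) - (-640)/(-135) = 47 - (-640)*(-1)/135 = 47 - 128*1/27 = 47 - 128/27 = 1141/27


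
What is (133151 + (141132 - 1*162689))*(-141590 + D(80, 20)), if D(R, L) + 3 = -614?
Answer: -15869447958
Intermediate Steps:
D(R, L) = -617 (D(R, L) = -3 - 614 = -617)
(133151 + (141132 - 1*162689))*(-141590 + D(80, 20)) = (133151 + (141132 - 1*162689))*(-141590 - 617) = (133151 + (141132 - 162689))*(-142207) = (133151 - 21557)*(-142207) = 111594*(-142207) = -15869447958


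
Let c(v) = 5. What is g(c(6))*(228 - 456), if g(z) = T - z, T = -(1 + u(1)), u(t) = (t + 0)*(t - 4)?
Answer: 684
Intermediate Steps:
u(t) = t*(-4 + t)
T = 2 (T = -(1 + 1*(-4 + 1)) = -(1 + 1*(-3)) = -(1 - 3) = -1*(-2) = 2)
g(z) = 2 - z
g(c(6))*(228 - 456) = (2 - 1*5)*(228 - 456) = (2 - 5)*(-228) = -3*(-228) = 684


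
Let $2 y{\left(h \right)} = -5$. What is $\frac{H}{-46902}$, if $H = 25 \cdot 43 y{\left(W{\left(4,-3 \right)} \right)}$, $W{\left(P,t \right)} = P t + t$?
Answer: $\frac{5375}{93804} \approx 0.0573$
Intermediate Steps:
$W{\left(P,t \right)} = t + P t$
$y{\left(h \right)} = - \frac{5}{2}$ ($y{\left(h \right)} = \frac{1}{2} \left(-5\right) = - \frac{5}{2}$)
$H = - \frac{5375}{2}$ ($H = 25 \cdot 43 \left(- \frac{5}{2}\right) = 1075 \left(- \frac{5}{2}\right) = - \frac{5375}{2} \approx -2687.5$)
$\frac{H}{-46902} = - \frac{5375}{2 \left(-46902\right)} = \left(- \frac{5375}{2}\right) \left(- \frac{1}{46902}\right) = \frac{5375}{93804}$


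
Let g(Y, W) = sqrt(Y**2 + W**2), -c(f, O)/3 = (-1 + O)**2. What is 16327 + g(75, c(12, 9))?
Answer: 16327 + 3*sqrt(4721) ≈ 16533.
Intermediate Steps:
c(f, O) = -3*(-1 + O)**2
g(Y, W) = sqrt(W**2 + Y**2)
16327 + g(75, c(12, 9)) = 16327 + sqrt((-3*(-1 + 9)**2)**2 + 75**2) = 16327 + sqrt((-3*8**2)**2 + 5625) = 16327 + sqrt((-3*64)**2 + 5625) = 16327 + sqrt((-192)**2 + 5625) = 16327 + sqrt(36864 + 5625) = 16327 + sqrt(42489) = 16327 + 3*sqrt(4721)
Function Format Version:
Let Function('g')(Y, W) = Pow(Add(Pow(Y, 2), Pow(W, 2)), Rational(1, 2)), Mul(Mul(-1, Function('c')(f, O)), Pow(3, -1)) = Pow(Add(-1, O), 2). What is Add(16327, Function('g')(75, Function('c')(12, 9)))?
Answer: Add(16327, Mul(3, Pow(4721, Rational(1, 2)))) ≈ 16533.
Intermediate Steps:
Function('c')(f, O) = Mul(-3, Pow(Add(-1, O), 2))
Function('g')(Y, W) = Pow(Add(Pow(W, 2), Pow(Y, 2)), Rational(1, 2))
Add(16327, Function('g')(75, Function('c')(12, 9))) = Add(16327, Pow(Add(Pow(Mul(-3, Pow(Add(-1, 9), 2)), 2), Pow(75, 2)), Rational(1, 2))) = Add(16327, Pow(Add(Pow(Mul(-3, Pow(8, 2)), 2), 5625), Rational(1, 2))) = Add(16327, Pow(Add(Pow(Mul(-3, 64), 2), 5625), Rational(1, 2))) = Add(16327, Pow(Add(Pow(-192, 2), 5625), Rational(1, 2))) = Add(16327, Pow(Add(36864, 5625), Rational(1, 2))) = Add(16327, Pow(42489, Rational(1, 2))) = Add(16327, Mul(3, Pow(4721, Rational(1, 2))))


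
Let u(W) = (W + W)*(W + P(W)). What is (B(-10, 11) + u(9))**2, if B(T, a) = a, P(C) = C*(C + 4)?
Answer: 5193841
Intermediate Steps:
P(C) = C*(4 + C)
u(W) = 2*W*(W + W*(4 + W)) (u(W) = (W + W)*(W + W*(4 + W)) = (2*W)*(W + W*(4 + W)) = 2*W*(W + W*(4 + W)))
(B(-10, 11) + u(9))**2 = (11 + 2*9**2*(5 + 9))**2 = (11 + 2*81*14)**2 = (11 + 2268)**2 = 2279**2 = 5193841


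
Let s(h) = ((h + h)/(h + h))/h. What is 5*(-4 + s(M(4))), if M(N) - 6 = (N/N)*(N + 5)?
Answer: -59/3 ≈ -19.667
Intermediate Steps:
M(N) = 11 + N (M(N) = 6 + (N/N)*(N + 5) = 6 + 1*(5 + N) = 6 + (5 + N) = 11 + N)
s(h) = 1/h (s(h) = ((2*h)/((2*h)))/h = ((2*h)*(1/(2*h)))/h = 1/h)
5*(-4 + s(M(4))) = 5*(-4 + 1/(11 + 4)) = 5*(-4 + 1/15) = 5*(-59/15) = -59/3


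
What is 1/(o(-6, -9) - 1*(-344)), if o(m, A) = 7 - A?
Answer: 1/360 ≈ 0.0027778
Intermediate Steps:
1/(o(-6, -9) - 1*(-344)) = 1/((7 - 1*(-9)) - 1*(-344)) = 1/((7 + 9) + 344) = 1/(16 + 344) = 1/360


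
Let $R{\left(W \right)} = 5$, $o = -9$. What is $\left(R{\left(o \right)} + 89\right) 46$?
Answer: $4324$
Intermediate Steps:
$\left(R{\left(o \right)} + 89\right) 46 = \left(5 + 89\right) 46 = 94 \cdot 46 = 4324$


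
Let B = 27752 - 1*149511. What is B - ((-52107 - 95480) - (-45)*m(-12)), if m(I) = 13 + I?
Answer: 25783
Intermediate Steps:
B = -121759 (B = 27752 - 149511 = -121759)
B - ((-52107 - 95480) - (-45)*m(-12)) = -121759 - ((-52107 - 95480) - (-45)*(13 - 12)) = -121759 - (-147587 - (-45)) = -121759 - (-147587 - 1*(-45)) = -121759 - (-147587 + 45) = -121759 - 1*(-147542) = -121759 + 147542 = 25783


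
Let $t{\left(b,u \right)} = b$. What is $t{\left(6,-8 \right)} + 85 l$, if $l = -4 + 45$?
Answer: $3491$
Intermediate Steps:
$l = 41$
$t{\left(6,-8 \right)} + 85 l = 6 + 85 \cdot 41 = 6 + 3485 = 3491$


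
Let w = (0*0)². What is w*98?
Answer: 0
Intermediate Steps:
w = 0 (w = 0² = 0)
w*98 = 0*98 = 0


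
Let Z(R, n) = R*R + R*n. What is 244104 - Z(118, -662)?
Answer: 308296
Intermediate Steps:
Z(R, n) = R**2 + R*n
244104 - Z(118, -662) = 244104 - 118*(118 - 662) = 244104 - 118*(-544) = 244104 - 1*(-64192) = 244104 + 64192 = 308296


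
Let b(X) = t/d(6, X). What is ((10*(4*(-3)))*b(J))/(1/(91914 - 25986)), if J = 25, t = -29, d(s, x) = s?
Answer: 38238240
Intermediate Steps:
b(X) = -29/6
((10*(4*(-3)))*b(J))/(1/(91914 - 25986)) = ((10*(4*(-3)))*(-29/6))/(1/(91914 - 25986)) = ((10*(-12))*(-29/6))/(1/65928) = (-120*(-29/6))/(1/65928) = 580*65928 = 38238240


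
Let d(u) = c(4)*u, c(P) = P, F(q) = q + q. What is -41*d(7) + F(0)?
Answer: -1148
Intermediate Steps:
F(q) = 2*q
d(u) = 4*u
-41*d(7) + F(0) = -164*7 + 2*0 = -41*28 + 0 = -1148 + 0 = -1148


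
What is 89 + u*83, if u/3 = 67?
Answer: 16772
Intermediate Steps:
u = 201 (u = 3*67 = 201)
89 + u*83 = 89 + 201*83 = 89 + 16683 = 16772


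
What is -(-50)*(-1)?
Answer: -50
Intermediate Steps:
-(-50)*(-1) = -50*1 = -50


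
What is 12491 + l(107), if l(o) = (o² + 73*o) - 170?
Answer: 31581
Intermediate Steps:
l(o) = -170 + o² + 73*o
12491 + l(107) = 12491 + (-170 + 107² + 73*107) = 12491 + (-170 + 11449 + 7811) = 12491 + 19090 = 31581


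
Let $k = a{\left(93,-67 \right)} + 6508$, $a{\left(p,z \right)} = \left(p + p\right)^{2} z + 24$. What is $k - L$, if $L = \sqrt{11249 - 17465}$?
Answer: $-2311400 - 2 i \sqrt{1554} \approx -2.3114 \cdot 10^{6} - 78.842 i$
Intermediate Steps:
$L = 2 i \sqrt{1554}$ ($L = \sqrt{-6216} = 2 i \sqrt{1554} \approx 78.842 i$)
$a{\left(p,z \right)} = 24 + 4 z p^{2}$ ($a{\left(p,z \right)} = \left(2 p\right)^{2} z + 24 = 4 p^{2} z + 24 = 4 z p^{2} + 24 = 24 + 4 z p^{2}$)
$k = -2311400$ ($k = \left(24 + 4 \left(-67\right) 93^{2}\right) + 6508 = \left(24 + 4 \left(-67\right) 8649\right) + 6508 = \left(24 - 2317932\right) + 6508 = -2317908 + 6508 = -2311400$)
$k - L = -2311400 - 2 i \sqrt{1554}$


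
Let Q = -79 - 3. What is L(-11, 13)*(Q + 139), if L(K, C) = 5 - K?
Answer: 912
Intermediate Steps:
Q = -82
L(-11, 13)*(Q + 139) = (5 - 1*(-11))*(-82 + 139) = (5 + 11)*57 = 16*57 = 912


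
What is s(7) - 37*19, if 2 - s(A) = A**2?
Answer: -750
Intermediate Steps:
s(A) = 2 - A**2
s(7) - 37*19 = (2 - 1*7**2) - 37*19 = (2 - 1*49) - 703 = (2 - 49) - 703 = -47 - 703 = -750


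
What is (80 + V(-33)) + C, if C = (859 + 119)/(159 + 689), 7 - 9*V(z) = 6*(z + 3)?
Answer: 388969/3816 ≈ 101.93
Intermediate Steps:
V(z) = -11/9 - 2*z/3 (V(z) = 7/9 - 2*(z + 3)/3 = 7/9 - 2*(3 + z)/3 = 7/9 - (18 + 6*z)/9 = 7/9 + (-2 - 2*z/3) = -11/9 - 2*z/3)
C = 489/424 (C = 978/848 = 978*(1/848) = 489/424 ≈ 1.1533)
(80 + V(-33)) + C = (80 + (-11/9 - ⅔*(-33))) + 489/424 = (80 + (-11/9 + 22)) + 489/424 = (80 + 187/9) + 489/424 = 907/9 + 489/424 = 388969/3816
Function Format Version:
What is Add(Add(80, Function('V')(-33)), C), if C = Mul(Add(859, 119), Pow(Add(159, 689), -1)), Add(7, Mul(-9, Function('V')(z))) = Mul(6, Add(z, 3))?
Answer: Rational(388969, 3816) ≈ 101.93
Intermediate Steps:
Function('V')(z) = Add(Rational(-11, 9), Mul(Rational(-2, 3), z)) (Function('V')(z) = Add(Rational(7, 9), Mul(Rational(-1, 9), Mul(6, Add(z, 3)))) = Add(Rational(7, 9), Mul(Rational(-1, 9), Mul(6, Add(3, z)))) = Add(Rational(7, 9), Mul(Rational(-1, 9), Add(18, Mul(6, z)))) = Add(Rational(7, 9), Add(-2, Mul(Rational(-2, 3), z))) = Add(Rational(-11, 9), Mul(Rational(-2, 3), z)))
C = Rational(489, 424) (C = Mul(978, Pow(848, -1)) = Mul(978, Rational(1, 848)) = Rational(489, 424) ≈ 1.1533)
Add(Add(80, Function('V')(-33)), C) = Add(Add(80, Add(Rational(-11, 9), Mul(Rational(-2, 3), -33))), Rational(489, 424)) = Add(Add(80, Add(Rational(-11, 9), 22)), Rational(489, 424)) = Add(Add(80, Rational(187, 9)), Rational(489, 424)) = Add(Rational(907, 9), Rational(489, 424)) = Rational(388969, 3816)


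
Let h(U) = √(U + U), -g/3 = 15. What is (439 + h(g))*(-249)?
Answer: -109311 - 747*I*√10 ≈ -1.0931e+5 - 2362.2*I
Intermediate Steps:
g = -45 (g = -3*15 = -45)
h(U) = √2*√U (h(U) = √(2*U) = √2*√U)
(439 + h(g))*(-249) = (439 + √2*√(-45))*(-249) = (439 + √2*(3*I*√5))*(-249) = (439 + 3*I*√10)*(-249) = -109311 - 747*I*√10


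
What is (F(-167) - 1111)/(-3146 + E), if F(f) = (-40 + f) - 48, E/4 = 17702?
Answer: -683/33831 ≈ -0.020189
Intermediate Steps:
E = 70808 (E = 4*17702 = 70808)
F(f) = -88 + f
(F(-167) - 1111)/(-3146 + E) = ((-88 - 167) - 1111)/(-3146 + 70808) = (-255 - 1111)/67662 = -1366*1/67662 = -683/33831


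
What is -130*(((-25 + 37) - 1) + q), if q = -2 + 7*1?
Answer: -2080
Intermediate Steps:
q = 5 (q = -2 + 7 = 5)
-130*(((-25 + 37) - 1) + q) = -130*(((-25 + 37) - 1) + 5) = -130*((12 - 1) + 5) = -130*(11 + 5) = -130*16 = -2080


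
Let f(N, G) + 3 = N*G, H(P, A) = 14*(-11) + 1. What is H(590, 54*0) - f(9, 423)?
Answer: -3957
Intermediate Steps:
H(P, A) = -153 (H(P, A) = -154 + 1 = -153)
f(N, G) = -3 + G*N (f(N, G) = -3 + N*G = -3 + G*N)
H(590, 54*0) - f(9, 423) = -153 - (-3 + 423*9) = -153 - (-3 + 3807) = -153 - 1*3804 = -153 - 3804 = -3957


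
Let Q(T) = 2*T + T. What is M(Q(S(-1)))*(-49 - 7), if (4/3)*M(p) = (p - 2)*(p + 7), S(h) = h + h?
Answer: 336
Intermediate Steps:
S(h) = 2*h
Q(T) = 3*T
M(p) = 3*(-2 + p)*(7 + p)/4 (M(p) = 3*((p - 2)*(p + 7))/4 = 3*((-2 + p)*(7 + p))/4 = 3*(-2 + p)*(7 + p)/4)
M(Q(S(-1)))*(-49 - 7) = (-21/2 + 3*(3*(2*(-1)))**2/4 + 15*(3*(2*(-1)))/4)*(-49 - 7) = (-21/2 + 3*(3*(-2))**2/4 + 15*(3*(-2))/4)*(-56) = (-21/2 + (3/4)*(-6)**2 + (15/4)*(-6))*(-56) = (-21/2 + (3/4)*36 - 45/2)*(-56) = (-21/2 + 27 - 45/2)*(-56) = -6*(-56) = 336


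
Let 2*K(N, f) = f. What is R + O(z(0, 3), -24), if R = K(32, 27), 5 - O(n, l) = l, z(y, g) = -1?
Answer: 85/2 ≈ 42.500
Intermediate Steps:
K(N, f) = f/2
O(n, l) = 5 - l
R = 27/2 (R = (½)*27 = 27/2 ≈ 13.500)
R + O(z(0, 3), -24) = 27/2 + (5 - 1*(-24)) = 27/2 + (5 + 24) = 27/2 + 29 = 85/2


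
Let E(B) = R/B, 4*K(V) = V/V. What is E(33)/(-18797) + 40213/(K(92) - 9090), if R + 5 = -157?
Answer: -33256922098/7517841353 ≈ -4.4237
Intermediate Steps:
K(V) = ¼ (K(V) = (V/V)/4 = (¼)*1 = ¼)
R = -162 (R = -5 - 157 = -162)
E(B) = -162/B
E(33)/(-18797) + 40213/(K(92) - 9090) = -162/33/(-18797) + 40213/(¼ - 9090) = -162*1/33*(-1/18797) + 40213/(-36359/4) = -54/11*(-1/18797) + 40213*(-4/36359) = 54/206767 - 160852/36359 = -33256922098/7517841353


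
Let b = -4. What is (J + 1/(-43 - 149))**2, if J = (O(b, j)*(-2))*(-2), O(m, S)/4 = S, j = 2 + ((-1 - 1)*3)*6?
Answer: 10909593601/36864 ≈ 2.9594e+5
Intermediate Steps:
j = -34 (j = 2 - 2*3*6 = 2 - 6*6 = 2 - 36 = -34)
O(m, S) = 4*S
J = -544 (J = ((4*(-34))*(-2))*(-2) = -136*(-2)*(-2) = 272*(-2) = -544)
(J + 1/(-43 - 149))**2 = (-544 + 1/(-43 - 149))**2 = (-544 + 1/(-192))**2 = (-544 - 1/192)**2 = (-104449/192)**2 = 10909593601/36864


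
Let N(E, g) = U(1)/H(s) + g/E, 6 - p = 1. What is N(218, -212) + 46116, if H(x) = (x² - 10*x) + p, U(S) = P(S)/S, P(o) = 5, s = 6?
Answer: 95503677/2071 ≈ 46115.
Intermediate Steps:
U(S) = 5/S
p = 5 (p = 6 - 1*1 = 6 - 1 = 5)
H(x) = 5 + x² - 10*x (H(x) = (x² - 10*x) + 5 = 5 + x² - 10*x)
N(E, g) = -5/19 + g/E (N(E, g) = (5/1)/(5 + 6² - 10*6) + g/E = (5*1)/(5 + 36 - 60) + g/E = 5/(-19) + g/E = 5*(-1/19) + g/E = -5/19 + g/E)
N(218, -212) + 46116 = (-5/19 - 212/218) + 46116 = (-5/19 - 212*1/218) + 46116 = (-5/19 - 106/109) + 46116 = -2559/2071 + 46116 = 95503677/2071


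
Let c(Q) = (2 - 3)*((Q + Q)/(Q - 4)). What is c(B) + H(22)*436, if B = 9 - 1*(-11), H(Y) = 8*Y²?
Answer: 3376379/2 ≈ 1.6882e+6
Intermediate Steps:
B = 20 (B = 9 + 11 = 20)
c(Q) = -2*Q/(-4 + Q)
c(B) + H(22)*436 = -2*20/(-4 + 20) + (8*22²)*436 = -2*20/16 + (8*484)*436 = -2*20*1/16 + 3872*436 = -5/2 + 1688192 = 3376379/2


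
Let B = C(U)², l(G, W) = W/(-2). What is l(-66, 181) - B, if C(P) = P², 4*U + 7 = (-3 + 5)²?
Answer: -23249/256 ≈ -90.816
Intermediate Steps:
l(G, W) = -W/2
U = -¾ (U = -7/4 + (-3 + 5)²/4 = -7/4 + (¼)*2² = -7/4 + (¼)*4 = -7/4 + 1 = -¾ ≈ -0.75000)
B = 81/256 (B = ((-¾)²)² = (9/16)² = 81/256 ≈ 0.31641)
l(-66, 181) - B = -½*181 - 1*81/256 = -181/2 - 81/256 = -23249/256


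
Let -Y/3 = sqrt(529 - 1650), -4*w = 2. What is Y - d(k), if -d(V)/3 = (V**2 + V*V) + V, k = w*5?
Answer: 30 - 3*I*sqrt(1121) ≈ 30.0 - 100.44*I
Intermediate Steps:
w = -1/2 (w = -1/4*2 = -1/2 ≈ -0.50000)
k = -5/2 (k = -1/2*5 = -5/2 ≈ -2.5000)
Y = -3*I*sqrt(1121) (Y = -3*sqrt(529 - 1650) = -3*I*sqrt(1121) ≈ -100.44*I)
d(V) = -6*V**2 - 3*V (d(V) = -3*((V**2 + V*V) + V) = -3*((V**2 + V**2) + V) = -3*(2*V**2 + V) = -3*(V + 2*V**2) = -6*V**2 - 3*V)
Y - d(k) = -3*I*sqrt(1121) - (-3)*(-5)*(1 + 2*(-5/2))/2 = -3*I*sqrt(1121) - (-3)*(-5)*(1 - 5)/2 = -3*I*sqrt(1121) - (-3)*(-5)*(-4)/2 = -3*I*sqrt(1121) - 1*(-30) = -3*I*sqrt(1121) + 30 = 30 - 3*I*sqrt(1121)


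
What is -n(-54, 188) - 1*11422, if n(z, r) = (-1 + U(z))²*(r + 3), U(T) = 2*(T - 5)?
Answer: -2716173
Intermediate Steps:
U(T) = -10 + 2*T (U(T) = 2*(-5 + T) = -10 + 2*T)
n(z, r) = (-11 + 2*z)²*(3 + r) (n(z, r) = (-1 + (-10 + 2*z))²*(r + 3) = (-11 + 2*z)²*(3 + r))
-n(-54, 188) - 1*11422 = -(-11 + 2*(-54))²*(3 + 188) - 1*11422 = -(-11 - 108)²*191 - 11422 = -(-119)²*191 - 11422 = -14161*191 - 11422 = -1*2704751 - 11422 = -2704751 - 11422 = -2716173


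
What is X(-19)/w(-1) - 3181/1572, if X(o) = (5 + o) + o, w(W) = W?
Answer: 48695/1572 ≈ 30.976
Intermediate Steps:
X(o) = 5 + 2*o
X(-19)/w(-1) - 3181/1572 = (5 + 2*(-19))/(-1) - 3181/1572 = (5 - 38)*(-1) - 3181*1/1572 = -33*(-1) - 3181/1572 = 33 - 3181/1572 = 48695/1572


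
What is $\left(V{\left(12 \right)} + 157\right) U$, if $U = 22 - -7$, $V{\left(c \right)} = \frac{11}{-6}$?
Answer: $\frac{26999}{6} \approx 4499.8$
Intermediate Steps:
$V{\left(c \right)} = - \frac{11}{6}$ ($V{\left(c \right)} = 11 \left(- \frac{1}{6}\right) = - \frac{11}{6}$)
$U = 29$ ($U = 22 + 7 = 29$)
$\left(V{\left(12 \right)} + 157\right) U = \left(- \frac{11}{6} + 157\right) 29 = \frac{931}{6} \cdot 29 = \frac{26999}{6}$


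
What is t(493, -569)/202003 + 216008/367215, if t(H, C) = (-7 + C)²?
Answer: 165467387864/74178531645 ≈ 2.2307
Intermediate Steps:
t(493, -569)/202003 + 216008/367215 = (-7 - 569)²/202003 + 216008/367215 = (-576)²*(1/202003) + 216008*(1/367215) = 331776*(1/202003) + 216008/367215 = 331776/202003 + 216008/367215 = 165467387864/74178531645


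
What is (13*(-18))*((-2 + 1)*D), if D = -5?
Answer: -1170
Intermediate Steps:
(13*(-18))*((-2 + 1)*D) = (13*(-18))*((-2 + 1)*(-5)) = -(-234)*(-5) = -234*5 = -1170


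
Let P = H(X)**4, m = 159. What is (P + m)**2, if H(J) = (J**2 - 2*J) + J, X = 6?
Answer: 656357605281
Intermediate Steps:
H(J) = J**2 - J
P = 810000 (P = (6*(-1 + 6))**4 = (6*5)**4 = 30**4 = 810000)
(P + m)**2 = (810000 + 159)**2 = 810159**2 = 656357605281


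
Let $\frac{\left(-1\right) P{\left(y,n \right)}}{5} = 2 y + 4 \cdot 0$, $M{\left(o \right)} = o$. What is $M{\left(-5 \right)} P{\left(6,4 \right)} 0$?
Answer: $0$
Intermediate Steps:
$P{\left(y,n \right)} = - 10 y$ ($P{\left(y,n \right)} = - 5 \left(2 y + 4 \cdot 0\right) = - 5 \left(2 y + 0\right) = - 5 \cdot 2 y = - 10 y$)
$M{\left(-5 \right)} P{\left(6,4 \right)} 0 = - 5 \left(\left(-10\right) 6\right) 0 = \left(-5\right) \left(-60\right) 0 = 300 \cdot 0 = 0$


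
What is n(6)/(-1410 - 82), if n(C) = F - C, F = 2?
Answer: 1/373 ≈ 0.0026810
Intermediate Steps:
n(C) = 2 - C
n(6)/(-1410 - 82) = (2 - 1*6)/(-1410 - 82) = (2 - 6)/(-1492) = -1/1492*(-4) = 1/373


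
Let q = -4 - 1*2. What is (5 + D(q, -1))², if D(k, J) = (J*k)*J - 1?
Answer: 4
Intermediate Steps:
q = -6 (q = -4 - 2 = -6)
D(k, J) = -1 + k*J² (D(k, J) = k*J² - 1 = -1 + k*J²)
(5 + D(q, -1))² = (5 + (-1 - 6*(-1)²))² = (5 + (-1 - 6*1))² = (5 + (-1 - 6))² = (5 - 7)² = (-2)² = 4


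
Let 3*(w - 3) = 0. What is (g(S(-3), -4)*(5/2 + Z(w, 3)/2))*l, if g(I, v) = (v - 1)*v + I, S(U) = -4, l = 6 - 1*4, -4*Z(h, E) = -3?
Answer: 92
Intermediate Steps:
w = 3 (w = 3 + (⅓)*0 = 3 + 0 = 3)
Z(h, E) = ¾ (Z(h, E) = -¼*(-3) = ¾)
l = 2 (l = 6 - 4 = 2)
g(I, v) = I + v*(-1 + v) (g(I, v) = (-1 + v)*v + I = v*(-1 + v) + I = I + v*(-1 + v))
(g(S(-3), -4)*(5/2 + Z(w, 3)/2))*l = ((-4 + (-4)² - 1*(-4))*(5/2 + (¾)/2))*2 = ((-4 + 16 + 4)*(5*(½) + (¾)*(½)))*2 = (16*(5/2 + 3/8))*2 = (16*(23/8))*2 = 46*2 = 92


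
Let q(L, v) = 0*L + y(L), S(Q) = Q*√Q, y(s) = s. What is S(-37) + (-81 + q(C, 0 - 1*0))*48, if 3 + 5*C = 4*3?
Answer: -19008/5 - 37*I*√37 ≈ -3801.6 - 225.06*I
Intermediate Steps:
C = 9/5 (C = -⅗ + (4*3)/5 = -⅗ + (⅕)*12 = -⅗ + 12/5 = 9/5 ≈ 1.8000)
S(Q) = Q^(3/2)
q(L, v) = L (q(L, v) = 0*L + L = 0 + L = L)
S(-37) + (-81 + q(C, 0 - 1*0))*48 = (-37)^(3/2) + (-81 + 9/5)*48 = -37*I*√37 - 396/5*48 = -37*I*√37 - 19008/5 = -19008/5 - 37*I*√37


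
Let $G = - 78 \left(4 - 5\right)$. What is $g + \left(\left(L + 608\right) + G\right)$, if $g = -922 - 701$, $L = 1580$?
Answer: $643$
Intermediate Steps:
$G = 78$ ($G = - 78 \left(4 - 5\right) = \left(-78\right) \left(-1\right) = 78$)
$g = -1623$ ($g = -922 - 701 = -1623$)
$g + \left(\left(L + 608\right) + G\right) = -1623 + \left(\left(1580 + 608\right) + 78\right) = -1623 + \left(2188 + 78\right) = -1623 + 2266 = 643$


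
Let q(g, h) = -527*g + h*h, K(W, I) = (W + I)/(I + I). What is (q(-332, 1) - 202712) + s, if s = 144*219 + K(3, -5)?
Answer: 18946/5 ≈ 3789.2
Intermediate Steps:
K(W, I) = (I + W)/(2*I) (K(W, I) = (I + W)/((2*I)) = (I + W)*(1/(2*I)) = (I + W)/(2*I))
q(g, h) = h² - 527*g (q(g, h) = -527*g + h² = h² - 527*g)
s = 157681/5 (s = 144*219 + (½)*(-5 + 3)/(-5) = 31536 + (½)*(-⅕)*(-2) = 31536 + ⅕ = 157681/5 ≈ 31536.)
(q(-332, 1) - 202712) + s = ((1² - 527*(-332)) - 202712) + 157681/5 = ((1 + 174964) - 202712) + 157681/5 = (174965 - 202712) + 157681/5 = -27747 + 157681/5 = 18946/5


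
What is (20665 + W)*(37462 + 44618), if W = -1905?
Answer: 1539820800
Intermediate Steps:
(20665 + W)*(37462 + 44618) = (20665 - 1905)*(37462 + 44618) = 18760*82080 = 1539820800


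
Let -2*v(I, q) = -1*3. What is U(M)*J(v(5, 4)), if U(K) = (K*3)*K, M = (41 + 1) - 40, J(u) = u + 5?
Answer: 78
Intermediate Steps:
v(I, q) = 3/2 (v(I, q) = -(-1)*3/2 = -½*(-3) = 3/2)
J(u) = 5 + u
M = 2 (M = 42 - 40 = 2)
U(K) = 3*K² (U(K) = (3*K)*K = 3*K²)
U(M)*J(v(5, 4)) = (3*2²)*(5 + 3/2) = (3*4)*(13/2) = 12*(13/2) = 78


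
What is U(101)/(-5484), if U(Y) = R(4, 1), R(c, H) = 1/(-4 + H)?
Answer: 1/16452 ≈ 6.0783e-5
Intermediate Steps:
U(Y) = -⅓ (U(Y) = 1/(-4 + 1) = 1/(-3) = -⅓)
U(101)/(-5484) = -⅓/(-5484) = -⅓*(-1/5484) = 1/16452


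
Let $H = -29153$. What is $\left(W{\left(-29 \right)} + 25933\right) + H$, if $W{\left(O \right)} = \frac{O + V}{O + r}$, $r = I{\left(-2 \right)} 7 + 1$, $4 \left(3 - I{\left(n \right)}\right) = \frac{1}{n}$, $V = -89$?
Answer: $- \frac{156836}{49} \approx -3200.7$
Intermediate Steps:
$I{\left(n \right)} = 3 - \frac{1}{4 n}$
$r = \frac{183}{8}$ ($r = \left(3 - \frac{1}{4 \left(-2\right)}\right) 7 + 1 = \left(3 - - \frac{1}{8}\right) 7 + 1 = \left(3 + \frac{1}{8}\right) 7 + 1 = \frac{25}{8} \cdot 7 + 1 = \frac{175}{8} + 1 = \frac{183}{8} \approx 22.875$)
$W{\left(O \right)} = \frac{-89 + O}{\frac{183}{8} + O}$ ($W{\left(O \right)} = \frac{O - 89}{O + \frac{183}{8}} = \frac{-89 + O}{\frac{183}{8} + O}$)
$\left(W{\left(-29 \right)} + 25933\right) + H = \left(\frac{8 \left(-89 - 29\right)}{183 + 8 \left(-29\right)} + 25933\right) - 29153 = \left(8 \frac{1}{183 - 232} \left(-118\right) + 25933\right) - 29153 = \left(8 \frac{1}{-49} \left(-118\right) + 25933\right) - 29153 = \left(8 \left(- \frac{1}{49}\right) \left(-118\right) + 25933\right) - 29153 = \left(\frac{944}{49} + 25933\right) - 29153 = \frac{1271661}{49} - 29153 = - \frac{156836}{49}$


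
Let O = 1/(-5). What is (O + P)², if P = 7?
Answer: 1156/25 ≈ 46.240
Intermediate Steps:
O = -⅕ ≈ -0.20000
(O + P)² = (-⅕ + 7)² = (34/5)² = 1156/25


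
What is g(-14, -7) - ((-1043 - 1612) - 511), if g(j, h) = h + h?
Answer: 3152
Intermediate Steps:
g(j, h) = 2*h
g(-14, -7) - ((-1043 - 1612) - 511) = 2*(-7) - ((-1043 - 1612) - 511) = -14 - (-2655 - 511) = -14 - 1*(-3166) = -14 + 3166 = 3152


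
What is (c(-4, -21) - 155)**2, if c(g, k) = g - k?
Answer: 19044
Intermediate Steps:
(c(-4, -21) - 155)**2 = ((-4 - 1*(-21)) - 155)**2 = ((-4 + 21) - 155)**2 = (17 - 155)**2 = (-138)**2 = 19044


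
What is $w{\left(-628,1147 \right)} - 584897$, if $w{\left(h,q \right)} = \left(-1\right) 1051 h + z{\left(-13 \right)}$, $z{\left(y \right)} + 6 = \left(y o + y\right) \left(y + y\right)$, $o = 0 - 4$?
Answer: $74111$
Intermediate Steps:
$o = -4$ ($o = 0 - 4 = -4$)
$z{\left(y \right)} = -6 - 6 y^{2}$ ($z{\left(y \right)} = -6 + \left(y \left(-4\right) + y\right) \left(y + y\right) = -6 + \left(- 4 y + y\right) 2 y = -6 + - 3 y 2 y = -6 - 6 y^{2}$)
$w{\left(h,q \right)} = -1020 - 1051 h$ ($w{\left(h,q \right)} = \left(-1\right) 1051 h - \left(6 + 6 \left(-13\right)^{2}\right) = - 1051 h - 1020 = -1020 - 1051 h$)
$w{\left(-628,1147 \right)} - 584897 = \left(-1020 - -660028\right) - 584897 = \left(-1020 + 660028\right) - 584897 = 659008 - 584897 = 74111$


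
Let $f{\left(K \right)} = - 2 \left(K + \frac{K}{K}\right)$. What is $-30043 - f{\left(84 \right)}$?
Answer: $-29873$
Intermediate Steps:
$f{\left(K \right)} = -2 - 2 K$ ($f{\left(K \right)} = - 2 \left(K + 1\right) = - 2 \left(1 + K\right) = -2 - 2 K$)
$-30043 - f{\left(84 \right)} = -30043 - \left(-2 - 168\right) = -30043 - -170 = -30043 + 170 = -29873$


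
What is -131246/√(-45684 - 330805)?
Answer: 131246*I*√376489/376489 ≈ 213.9*I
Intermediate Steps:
-131246/√(-45684 - 330805) = -131246*(-I*√376489/376489) = -(-131246)*I*√376489/376489 = 131246*I*√376489/376489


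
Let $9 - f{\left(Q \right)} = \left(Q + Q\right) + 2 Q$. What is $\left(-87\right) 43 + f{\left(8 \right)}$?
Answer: $-3764$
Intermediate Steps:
$f{\left(Q \right)} = 9 - 4 Q$ ($f{\left(Q \right)} = 9 - \left(\left(Q + Q\right) + 2 Q\right) = 9 - \left(2 Q + 2 Q\right) = 9 - 4 Q$)
$\left(-87\right) 43 + f{\left(8 \right)} = \left(-87\right) 43 + \left(9 - 32\right) = -3741 + \left(9 - 32\right) = -3741 - 23 = -3764$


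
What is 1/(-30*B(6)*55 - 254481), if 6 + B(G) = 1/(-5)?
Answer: -1/244251 ≈ -4.0942e-6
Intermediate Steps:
B(G) = -31/5 (B(G) = -6 + 1/(-5) = -6 - ⅕ = -31/5)
1/(-30*B(6)*55 - 254481) = 1/(-30*(-31/5)*55 - 254481) = 1/(186*55 - 254481) = 1/(10230 - 254481) = 1/(-244251) = -1/244251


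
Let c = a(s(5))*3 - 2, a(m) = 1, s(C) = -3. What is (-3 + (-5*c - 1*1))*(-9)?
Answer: 81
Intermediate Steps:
c = 1 (c = 1*3 - 2 = 3 - 2 = 1)
(-3 + (-5*c - 1*1))*(-9) = (-3 + (-5*1 - 1*1))*(-9) = (-3 + (-5 - 1))*(-9) = (-3 - 6)*(-9) = -9*(-9) = 81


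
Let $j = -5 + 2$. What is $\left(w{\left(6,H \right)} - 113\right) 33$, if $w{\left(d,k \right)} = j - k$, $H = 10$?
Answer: $-4158$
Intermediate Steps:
$j = -3$
$w{\left(d,k \right)} = -3 - k$
$\left(w{\left(6,H \right)} - 113\right) 33 = \left(\left(-3 - 10\right) - 113\right) 33 = \left(-13 - 113\right) 33 = \left(-126\right) 33 = -4158$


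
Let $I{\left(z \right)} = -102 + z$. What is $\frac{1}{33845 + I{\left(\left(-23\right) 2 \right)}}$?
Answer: $\frac{1}{33697} \approx 2.9676 \cdot 10^{-5}$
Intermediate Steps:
$\frac{1}{33845 + I{\left(\left(-23\right) 2 \right)}} = \frac{1}{33845 - 148} = \frac{1}{33697}$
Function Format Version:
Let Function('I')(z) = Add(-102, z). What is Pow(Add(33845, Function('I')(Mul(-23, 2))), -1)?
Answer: Rational(1, 33697) ≈ 2.9676e-5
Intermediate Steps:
Pow(Add(33845, Function('I')(Mul(-23, 2))), -1) = Pow(Add(33845, Add(-102, Mul(-23, 2))), -1) = Pow(Add(33845, Add(-102, -46)), -1) = Pow(Add(33845, -148), -1) = Pow(33697, -1) = Rational(1, 33697)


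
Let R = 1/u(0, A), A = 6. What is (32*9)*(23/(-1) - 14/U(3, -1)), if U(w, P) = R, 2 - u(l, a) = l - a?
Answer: -38880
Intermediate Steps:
u(l, a) = 2 + a - l (u(l, a) = 2 - (l - a) = 2 + (a - l) = 2 + a - l)
R = ⅛ (R = 1/(2 + 6 - 1*0) = 1/(2 + 6 + 0) = 1/8 = ⅛ ≈ 0.12500)
U(w, P) = ⅛
(32*9)*(23/(-1) - 14/U(3, -1)) = (32*9)*(23/(-1) - 14/⅛) = 288*(23*(-1) - 14*8) = 288*(-23 - 112) = 288*(-135) = -38880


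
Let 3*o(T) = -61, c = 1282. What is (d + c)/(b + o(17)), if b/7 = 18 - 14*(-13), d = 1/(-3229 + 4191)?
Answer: 3699855/3981718 ≈ 0.92921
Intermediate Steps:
d = 1/962 ≈ 0.0010395
b = 1400 (b = 7*(18 - 14*(-13)) = 7*(18 + 182) = 7*200 = 1400)
o(T) = -61/3 (o(T) = (⅓)*(-61) = -61/3)
(d + c)/(b + o(17)) = (1/962 + 1282)/(1400 - 61/3) = 1233285/(962*(4139/3)) = (1233285/962)*(3/4139) = 3699855/3981718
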